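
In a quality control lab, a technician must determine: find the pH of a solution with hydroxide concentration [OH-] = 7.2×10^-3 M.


pOH = -log10([OH-]) = -log10(7.2×10^-3)
= 3 - log10(7.2) = 2.14
pH = 14 - pOH = 14 - 2.14 = 11.86

11.86


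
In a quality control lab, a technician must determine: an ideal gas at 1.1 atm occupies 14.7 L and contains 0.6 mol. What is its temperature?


PV = nRT  (R = 0.08206 L·atm/(mol·K))
T = PV/(nR) = 1.1×14.7/(0.6×0.08206)
= 16.17/0.049236
= 328.42 K

328.42 K


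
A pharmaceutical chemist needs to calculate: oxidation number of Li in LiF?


Group 1 metal: +1
Oxidation number: +1

+1


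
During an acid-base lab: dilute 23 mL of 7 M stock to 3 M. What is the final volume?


C1V1 = C2V2
7 × 23 = 3 × V2
V2 = 161/3 = 53.67 mL

53.67 mL


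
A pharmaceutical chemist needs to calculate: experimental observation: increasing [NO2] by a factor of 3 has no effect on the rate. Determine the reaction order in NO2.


rate ∝ [NO2]^n
rate ∝ [NO2]^0
Order in NO2: 0

0


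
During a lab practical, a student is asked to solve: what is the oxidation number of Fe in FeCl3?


x + 3(-1) = 0, so x = +3
Oxidation number: +3

+3


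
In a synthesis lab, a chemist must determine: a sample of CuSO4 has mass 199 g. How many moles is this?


M(CuSO4) = 159.62 g/mol
n = mass/M = 199/159.62 = 1.2467 mol

1.2467 mol


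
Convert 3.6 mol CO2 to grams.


M(CO2) = 44.01 g/mol
mass = n × M = 3.6 × 44.01 = 158.44 g

158.44 g


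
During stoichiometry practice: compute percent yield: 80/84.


% yield = actual/theoretical × 100
= 80/84 × 100
= 95.24%

95.24%


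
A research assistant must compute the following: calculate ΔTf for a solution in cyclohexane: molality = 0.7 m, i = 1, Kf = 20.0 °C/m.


ΔTf = Kf × m × i
= 20.0 × 0.7 × 1
= 14.0 °C

14.0 °C


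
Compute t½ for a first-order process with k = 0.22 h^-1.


t½ = ln2/k = 0.693147/(0.22 h^-1)
= 3.151 h

3.151 h


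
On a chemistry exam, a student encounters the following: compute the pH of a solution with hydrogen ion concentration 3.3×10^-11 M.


pH = -log10([H+]) = -log10(3.3×10^-11)
= 11 - log10(3.3)
= 11 - 0.52
= 10.48

10.48


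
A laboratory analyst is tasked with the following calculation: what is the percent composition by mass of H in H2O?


M(H2O) = 2×1.008 + 1×16.0 = 18.016 g/mol
Mass of H = 2 × 1.008 = 2.016 g/mol
% H = 2.016/18.016 × 100 = 11.19%

11.19%


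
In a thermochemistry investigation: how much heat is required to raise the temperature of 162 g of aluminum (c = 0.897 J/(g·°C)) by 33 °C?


q = mcΔT = 162 × 0.897 × 33
= 4795.36 J

4795.36 J


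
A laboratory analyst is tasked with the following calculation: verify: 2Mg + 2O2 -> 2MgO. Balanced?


Equation: 2Mg + 2O2 -> 2MgO
Check atoms: Mg: 2=2, O: 4≠2
Not balanced

No, not balanced


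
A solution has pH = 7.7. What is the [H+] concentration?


[H+] = 10^(-pH) = 10^(-7.7)
= 2.0×10^-8 M

2.0×10^-8 M


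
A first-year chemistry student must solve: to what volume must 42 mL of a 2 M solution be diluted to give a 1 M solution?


C1V1 = C2V2
2 × 42 = 1 × V2
V2 = 84/1 = 84.0 mL

84.0 mL


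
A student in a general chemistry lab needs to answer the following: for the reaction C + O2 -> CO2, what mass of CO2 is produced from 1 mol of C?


Mole ratio CO2:C = 1:1
n(CO2) = 1 × 1/1 = 1.000 mol
mass = 1.000 × 44.01 = 44.01 g

44.01 g


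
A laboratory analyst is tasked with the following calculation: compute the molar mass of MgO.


M(MgO) = 1×24.31 + 1×16.0
= 24.31 + 16.0
= 40.31 g/mol

40.31 g/mol


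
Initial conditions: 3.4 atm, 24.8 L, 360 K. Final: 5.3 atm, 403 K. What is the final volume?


P1V1/T1 = P2V2/T2
V2 = P1V1T2/(T1P2)
= 3.4×24.8×403/(360×5.3)
= 17.81 L

17.81 L


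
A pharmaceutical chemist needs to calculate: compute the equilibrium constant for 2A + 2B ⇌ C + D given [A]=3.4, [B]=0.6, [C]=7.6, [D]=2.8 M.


Kc = [C][D]/([A]^2[B]^2)
= (7.6^1 × 2.8^1)/(3.4^2 × 0.6^2)
= 21.28/4.1616
= 5.113

5.113


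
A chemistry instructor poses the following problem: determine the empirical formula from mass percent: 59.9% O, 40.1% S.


Assume 100 g sample. Moles of each element:
  O: 59.9/16.0 = 3.744 mol
  S: 40.1/32.07 = 1.25 mol
Divide by smallest (1.25):
  O: 3.744/1.25 = 3.0
  S: 1.25/1.25 = 1.0
Empirical formula: SO3

SO3


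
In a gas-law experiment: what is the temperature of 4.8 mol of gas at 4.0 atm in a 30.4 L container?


PV = nRT  (R = 0.08206 L·atm/(mol·K))
T = PV/(nR) = 4.0×30.4/(4.8×0.08206)
= 121.60/0.393888
= 308.72 K

308.72 K


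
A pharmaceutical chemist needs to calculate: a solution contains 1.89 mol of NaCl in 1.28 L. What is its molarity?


M = n/V = 1.89/1.28 = 1.477 mol/L

1.477 M


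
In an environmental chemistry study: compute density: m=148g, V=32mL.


ρ = mass/volume
= 148/32
= 4.625 g/mL

4.625 g/mL


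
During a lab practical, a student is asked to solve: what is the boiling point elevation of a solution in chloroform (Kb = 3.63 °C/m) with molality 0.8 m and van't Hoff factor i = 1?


ΔTb = Kb × m × i
= 3.63 × 0.8 × 1
= 2.904 °C

2.904 °C


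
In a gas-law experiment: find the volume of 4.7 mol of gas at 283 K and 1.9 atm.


PV = nRT  (R = 0.08206 L·atm/(mol·K))
V = nRT/P = 4.7×0.08206×283/1.9
= 57.446 L

57.446 L


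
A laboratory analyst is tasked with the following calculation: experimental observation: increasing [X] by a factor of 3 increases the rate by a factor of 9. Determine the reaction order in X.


rate ∝ [X]^n
3^n = 9 → n = 2
Order in X: 2

2


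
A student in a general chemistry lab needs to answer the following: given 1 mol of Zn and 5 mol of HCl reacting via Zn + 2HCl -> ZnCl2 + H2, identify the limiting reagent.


Mole ratio available / coefficient:
  Zn: 1/1 = 1.000
  HCl: 5/2 = 2.500
Smaller ratio is limiting.

Zn


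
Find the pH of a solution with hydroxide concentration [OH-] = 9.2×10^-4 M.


pOH = -log10([OH-]) = -log10(9.2×10^-4)
= 4 - log10(9.2) = 3.04
pH = 14 - pOH = 14 - 3.04 = 10.96

10.96


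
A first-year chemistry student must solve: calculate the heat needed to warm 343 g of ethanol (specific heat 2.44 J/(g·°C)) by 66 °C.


q = mcΔT = 343 × 2.44 × 66
= 55236.72 J

55236.72 J


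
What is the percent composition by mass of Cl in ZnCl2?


M(ZnCl2) = 1×65.38 + 2×35.45 = 136.28 g/mol
Mass of Cl = 2 × 35.45 = 70.90 g/mol
% Cl = 70.90/136.28 × 100 = 52.03%

52.03%


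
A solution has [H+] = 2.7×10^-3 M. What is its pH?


pH = -log10([H+]) = -log10(2.7×10^-3)
= 3 - log10(2.7)
= 3 - 0.43
= 2.57

2.57


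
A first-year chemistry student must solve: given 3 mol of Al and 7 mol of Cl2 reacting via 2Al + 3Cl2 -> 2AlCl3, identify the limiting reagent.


Mole ratio available / coefficient:
  Al: 3/2 = 1.500
  Cl2: 7/3 = 2.333
Smaller ratio is limiting.

Al


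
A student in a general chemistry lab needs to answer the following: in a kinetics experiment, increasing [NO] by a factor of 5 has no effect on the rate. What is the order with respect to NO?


rate ∝ [NO]^n
rate ∝ [NO]^0
Order in NO: 0

0


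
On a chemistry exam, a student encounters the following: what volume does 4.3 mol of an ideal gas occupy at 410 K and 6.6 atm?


PV = nRT  (R = 0.08206 L·atm/(mol·K))
V = nRT/P = 4.3×0.08206×410/6.6
= 21.92 L

21.92 L


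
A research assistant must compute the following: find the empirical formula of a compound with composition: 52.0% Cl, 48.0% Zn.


Assume 100 g sample. Moles of each element:
  Cl: 52.0/35.45 = 1.467 mol
  Zn: 48.0/65.38 = 0.734 mol
Divide by smallest (0.734):
  Cl: 1.467/0.734 = 2.0
  Zn: 0.734/0.734 = 1.0
Empirical formula: ZnCl2

ZnCl2


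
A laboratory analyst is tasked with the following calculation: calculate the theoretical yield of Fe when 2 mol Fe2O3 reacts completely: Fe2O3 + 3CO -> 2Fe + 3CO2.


Mole ratio Fe:Fe2O3 = 2:1
n(Fe) = 2 × 2/1 = 4.000 mol
mass = 4.000 × 55.85 = 223.4 g

223.4 g


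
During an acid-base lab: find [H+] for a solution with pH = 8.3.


[H+] = 10^(-pH) = 10^(-8.3)
= 5.01×10^-9 M

5.01×10^-9 M


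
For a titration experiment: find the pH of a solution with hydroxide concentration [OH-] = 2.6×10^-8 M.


pOH = -log10([OH-]) = -log10(2.6×10^-8)
= 8 - log10(2.6) = 7.59
pH = 14 - pOH = 14 - 7.59 = 6.41

6.41


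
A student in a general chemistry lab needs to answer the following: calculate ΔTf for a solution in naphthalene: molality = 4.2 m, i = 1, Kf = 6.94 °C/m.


ΔTf = Kf × m × i
= 6.94 × 4.2 × 1
= 29.148 °C

29.148 °C


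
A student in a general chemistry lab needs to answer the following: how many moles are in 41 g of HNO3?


M(HNO3) = 63.02 g/mol
n = mass/M = 41/63.02 = 0.6506 mol

0.6506 mol


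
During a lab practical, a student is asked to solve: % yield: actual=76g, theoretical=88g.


% yield = actual/theoretical × 100
= 76/88 × 100
= 86.36%

86.36%


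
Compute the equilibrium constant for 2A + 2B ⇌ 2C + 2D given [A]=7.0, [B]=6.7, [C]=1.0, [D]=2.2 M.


Kc = [C]^2[D]^2/([A]^2[B]^2)
= (1.0^2 × 2.2^2)/(7.0^2 × 6.7^2)
= 4.84/2199.61
= 0.002200

0.002200


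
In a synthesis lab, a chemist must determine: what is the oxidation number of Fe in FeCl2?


x + 2(-1) = 0, so x = +2
Oxidation number: +2

+2


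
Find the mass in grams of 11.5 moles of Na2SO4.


M(Na2SO4) = 142.05 g/mol
mass = n × M = 11.5 × 142.05 = 1633.58 g

1633.58 g


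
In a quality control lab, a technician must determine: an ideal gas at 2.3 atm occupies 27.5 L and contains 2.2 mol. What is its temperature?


PV = nRT  (R = 0.08206 L·atm/(mol·K))
T = PV/(nR) = 2.3×27.5/(2.2×0.08206)
= 63.25/0.180532
= 350.35 K

350.35 K


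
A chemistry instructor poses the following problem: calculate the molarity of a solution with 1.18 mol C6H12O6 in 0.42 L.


M = n/V = 1.18/0.42 = 2.810 mol/L

2.810 M


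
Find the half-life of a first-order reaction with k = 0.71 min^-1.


t½ = ln2/k = 0.693147/(0.71 min^-1)
= 0.9763 min

0.9763 min


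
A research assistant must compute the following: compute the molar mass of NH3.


M(NH3) = 1×14.01 + 3×1.008
= 14.01 + 3.02
= 17.03 g/mol

17.03 g/mol


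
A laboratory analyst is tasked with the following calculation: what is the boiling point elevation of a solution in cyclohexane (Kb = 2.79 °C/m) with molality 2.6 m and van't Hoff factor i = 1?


ΔTb = Kb × m × i
= 2.79 × 2.6 × 1
= 7.254 °C

7.254 °C


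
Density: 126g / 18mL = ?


ρ = mass/volume
= 126/18
= 7.0 g/mL

7.0 g/mL


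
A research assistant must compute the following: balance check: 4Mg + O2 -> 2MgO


Equation: 4Mg + O2 -> 2MgO
Check atoms: Mg: 4≠2, O: 2=2
Not balanced

No, not balanced


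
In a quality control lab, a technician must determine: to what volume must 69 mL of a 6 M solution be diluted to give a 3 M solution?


C1V1 = C2V2
6 × 69 = 3 × V2
V2 = 414/3 = 138.0 mL

138.0 mL


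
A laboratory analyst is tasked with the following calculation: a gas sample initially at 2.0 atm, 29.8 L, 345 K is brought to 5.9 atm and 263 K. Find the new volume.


P1V1/T1 = P2V2/T2
V2 = P1V1T2/(T1P2)
= 2.0×29.8×263/(345×5.9)
= 7.701 L

7.701 L


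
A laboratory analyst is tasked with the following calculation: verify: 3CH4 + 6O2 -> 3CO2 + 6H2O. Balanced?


Equation: 3CH4 + 6O2 -> 3CO2 + 6H2O
Check atoms: C: 3=3, H: 12=12, O: 12=12
Balanced

Yes, balanced


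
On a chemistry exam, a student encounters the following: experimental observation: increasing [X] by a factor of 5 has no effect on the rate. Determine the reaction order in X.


rate ∝ [X]^n
rate ∝ [X]^0
Order in X: 0

0


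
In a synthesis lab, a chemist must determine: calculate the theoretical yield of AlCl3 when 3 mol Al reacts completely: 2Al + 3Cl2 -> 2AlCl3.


Mole ratio AlCl3:Al = 2:2
n(AlCl3) = 3 × 2/2 = 3.000 mol
mass = 3.000 × 133.33 = 399.99 g

399.99 g


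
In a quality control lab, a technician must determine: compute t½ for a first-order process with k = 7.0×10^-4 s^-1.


t½ = ln2/k = 0.693147/(7.0×10^-4 s^-1)
= 990.2 s

990.2 s


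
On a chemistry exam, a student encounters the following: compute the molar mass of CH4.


M(CH4) = 1×12.01 + 4×1.008
= 12.01 + 4.03
= 16.04 g/mol

16.04 g/mol


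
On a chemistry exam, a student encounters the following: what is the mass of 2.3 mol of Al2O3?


M(Al2O3) = 101.96 g/mol
mass = n × M = 2.3 × 101.96 = 234.51 g

234.51 g


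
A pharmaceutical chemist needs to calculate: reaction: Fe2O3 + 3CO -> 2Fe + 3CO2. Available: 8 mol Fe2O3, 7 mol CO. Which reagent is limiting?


Mole ratio available / coefficient:
  Fe2O3: 8/1 = 8.000
  CO: 7/3 = 2.333
Smaller ratio is limiting.

CO


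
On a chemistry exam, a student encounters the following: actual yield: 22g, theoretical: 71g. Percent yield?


% yield = actual/theoretical × 100
= 22/71 × 100
= 30.99%

30.99%


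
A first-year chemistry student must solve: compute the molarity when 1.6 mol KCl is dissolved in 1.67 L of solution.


M = n/V = 1.6/1.67 = 0.958 mol/L

0.958 M


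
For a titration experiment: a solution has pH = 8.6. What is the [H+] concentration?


[H+] = 10^(-pH) = 10^(-8.6)
= 2.51×10^-9 M

2.51×10^-9 M


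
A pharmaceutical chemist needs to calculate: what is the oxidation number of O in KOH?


O is usually -2
Oxidation number: -2

-2


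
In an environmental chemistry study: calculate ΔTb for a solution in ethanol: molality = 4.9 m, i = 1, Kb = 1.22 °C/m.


ΔTb = Kb × m × i
= 1.22 × 4.9 × 1
= 5.978 °C

5.978 °C


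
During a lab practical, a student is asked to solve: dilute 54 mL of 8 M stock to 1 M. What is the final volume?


C1V1 = C2V2
8 × 54 = 1 × V2
V2 = 432/1 = 432.0 mL

432.0 mL


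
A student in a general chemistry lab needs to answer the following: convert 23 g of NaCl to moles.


M(NaCl) = 58.44 g/mol
n = mass/M = 23/58.44 = 0.3936 mol

0.3936 mol


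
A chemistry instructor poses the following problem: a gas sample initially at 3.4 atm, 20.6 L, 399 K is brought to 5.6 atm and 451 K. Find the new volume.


P1V1/T1 = P2V2/T2
V2 = P1V1T2/(T1P2)
= 3.4×20.6×451/(399×5.6)
= 14.137 L

14.137 L


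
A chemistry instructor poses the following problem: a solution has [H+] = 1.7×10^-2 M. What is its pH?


pH = -log10([H+]) = -log10(1.7×10^-2)
= 2 - log10(1.7)
= 2 - 0.23
= 1.77

1.77


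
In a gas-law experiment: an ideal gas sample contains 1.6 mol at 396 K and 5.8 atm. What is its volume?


PV = nRT  (R = 0.08206 L·atm/(mol·K))
V = nRT/P = 1.6×0.08206×396/5.8
= 8.964 L

8.964 L


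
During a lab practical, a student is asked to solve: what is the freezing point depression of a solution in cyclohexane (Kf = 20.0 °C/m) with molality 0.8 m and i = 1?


ΔTf = Kf × m × i
= 20.0 × 0.8 × 1
= 16.0 °C

16.0 °C


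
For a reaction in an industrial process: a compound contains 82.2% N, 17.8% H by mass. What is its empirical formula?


Assume 100 g sample. Moles of each element:
  N: 82.2/14.01 = 5.867 mol
  H: 17.8/1.008 = 17.659 mol
Divide by smallest (5.867):
  N: 5.867/5.867 = 1.0
  H: 17.659/5.867 = 3.01
Empirical formula: NH3

NH3


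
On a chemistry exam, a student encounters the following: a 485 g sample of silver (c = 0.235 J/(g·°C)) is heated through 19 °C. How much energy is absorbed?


q = mcΔT = 485 × 0.235 × 19
= 2165.53 J

2165.53 J


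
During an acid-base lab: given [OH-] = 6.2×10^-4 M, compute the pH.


pOH = -log10([OH-]) = -log10(6.2×10^-4)
= 4 - log10(6.2) = 3.21
pH = 14 - pOH = 14 - 3.21 = 10.79

10.79


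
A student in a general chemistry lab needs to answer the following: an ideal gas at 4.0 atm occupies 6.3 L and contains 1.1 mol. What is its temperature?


PV = nRT  (R = 0.08206 L·atm/(mol·K))
T = PV/(nR) = 4.0×6.3/(1.1×0.08206)
= 25.20/0.090266
= 279.17 K

279.17 K


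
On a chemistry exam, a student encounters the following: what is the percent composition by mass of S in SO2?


M(SO2) = 1×32.07 + 2×16.0 = 64.07 g/mol
Mass of S = 1 × 32.07 = 32.07 g/mol
% S = 32.07/64.07 × 100 = 50.05%

50.05%


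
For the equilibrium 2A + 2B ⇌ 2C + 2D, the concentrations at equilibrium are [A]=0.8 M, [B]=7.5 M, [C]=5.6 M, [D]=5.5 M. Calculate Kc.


Kc = [C]^2[D]^2/([A]^2[B]^2)
= (5.6^2 × 5.5^2)/(0.8^2 × 7.5^2)
= 948.64/36
= 26.35

26.35


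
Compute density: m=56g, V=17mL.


ρ = mass/volume
= 56/17
= 3.294 g/mL

3.294 g/mL


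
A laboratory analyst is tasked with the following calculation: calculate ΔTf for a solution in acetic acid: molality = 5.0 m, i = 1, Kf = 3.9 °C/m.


ΔTf = Kf × m × i
= 3.9 × 5.0 × 1
= 19.5 °C

19.5 °C


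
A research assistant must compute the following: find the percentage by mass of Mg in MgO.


M(MgO) = 1×24.31 + 1×16.0 = 40.31 g/mol
Mass of Mg = 1 × 24.31 = 24.31 g/mol
% Mg = 24.31/40.31 × 100 = 60.31%

60.31%


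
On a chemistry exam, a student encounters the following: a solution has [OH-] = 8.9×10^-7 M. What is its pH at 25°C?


pOH = -log10([OH-]) = -log10(8.9×10^-7)
= 7 - log10(8.9) = 6.05
pH = 14 - pOH = 14 - 6.05 = 7.95

7.95


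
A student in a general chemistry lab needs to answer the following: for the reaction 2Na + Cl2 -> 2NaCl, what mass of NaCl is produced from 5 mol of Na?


Mole ratio NaCl:Na = 2:2
n(NaCl) = 5 × 2/2 = 5.000 mol
mass = 5.000 × 58.44 = 292.2 g

292.2 g


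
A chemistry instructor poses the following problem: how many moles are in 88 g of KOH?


M(KOH) = 56.11 g/mol
n = mass/M = 88/56.11 = 1.5683 mol

1.5683 mol


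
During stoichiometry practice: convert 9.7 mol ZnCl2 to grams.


M(ZnCl2) = 136.28 g/mol
mass = n × M = 9.7 × 136.28 = 1321.92 g

1321.92 g


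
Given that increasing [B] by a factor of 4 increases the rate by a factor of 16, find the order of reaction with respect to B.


rate ∝ [B]^n
4^n = 16 → n = 2
Order in B: 2

2


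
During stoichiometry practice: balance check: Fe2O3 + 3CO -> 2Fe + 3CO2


Equation: Fe2O3 + 3CO -> 2Fe + 3CO2
Check atoms: C: 3=3, Fe: 2=2, O: 6=6
Balanced

Yes, balanced


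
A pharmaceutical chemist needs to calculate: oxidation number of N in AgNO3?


(+1) + x + 3(-2) = 0, so x = +5
Oxidation number: +5

+5


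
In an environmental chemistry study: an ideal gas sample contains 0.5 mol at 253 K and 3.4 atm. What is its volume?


PV = nRT  (R = 0.08206 L·atm/(mol·K))
V = nRT/P = 0.5×0.08206×253/3.4
= 3.053 L

3.053 L


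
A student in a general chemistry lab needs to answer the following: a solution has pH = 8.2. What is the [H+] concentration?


[H+] = 10^(-pH) = 10^(-8.2)
= 6.31×10^-9 M

6.31×10^-9 M


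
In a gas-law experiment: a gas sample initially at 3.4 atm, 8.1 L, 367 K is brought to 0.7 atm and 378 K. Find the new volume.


P1V1/T1 = P2V2/T2
V2 = P1V1T2/(T1P2)
= 3.4×8.1×378/(367×0.7)
= 40.522 L

40.522 L


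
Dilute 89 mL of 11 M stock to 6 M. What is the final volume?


C1V1 = C2V2
11 × 89 = 6 × V2
V2 = 979/6 = 163.17 mL

163.17 mL


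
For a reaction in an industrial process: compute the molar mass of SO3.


M(SO3) = 1×32.07 + 3×16.0
= 32.07 + 48.0
= 80.07 g/mol

80.07 g/mol


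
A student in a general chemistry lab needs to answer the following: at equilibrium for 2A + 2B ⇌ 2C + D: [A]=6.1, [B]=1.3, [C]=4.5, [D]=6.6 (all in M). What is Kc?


Kc = [C]^2[D]/([A]^2[B]^2)
= (4.5^2 × 6.6^1)/(6.1^2 × 1.3^2)
= 133.65/62.8849
= 2.125

2.125


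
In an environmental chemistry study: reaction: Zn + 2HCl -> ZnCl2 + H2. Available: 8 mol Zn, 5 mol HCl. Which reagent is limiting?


Mole ratio available / coefficient:
  Zn: 8/1 = 8.000
  HCl: 5/2 = 2.500
Smaller ratio is limiting.

HCl


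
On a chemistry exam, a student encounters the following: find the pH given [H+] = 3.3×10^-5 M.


pH = -log10([H+]) = -log10(3.3×10^-5)
= 5 - log10(3.3)
= 5 - 0.52
= 4.48

4.48


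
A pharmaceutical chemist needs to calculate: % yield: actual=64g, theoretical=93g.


% yield = actual/theoretical × 100
= 64/93 × 100
= 68.82%

68.82%


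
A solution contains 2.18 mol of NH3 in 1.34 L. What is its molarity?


M = n/V = 2.18/1.34 = 1.627 mol/L

1.627 M


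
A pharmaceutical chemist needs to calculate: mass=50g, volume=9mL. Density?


ρ = mass/volume
= 50/9
= 5.556 g/mL

5.556 g/mL


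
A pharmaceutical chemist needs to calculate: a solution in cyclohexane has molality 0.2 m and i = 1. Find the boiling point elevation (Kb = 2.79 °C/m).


ΔTb = Kb × m × i
= 2.79 × 0.2 × 1
= 0.558 °C

0.558 °C


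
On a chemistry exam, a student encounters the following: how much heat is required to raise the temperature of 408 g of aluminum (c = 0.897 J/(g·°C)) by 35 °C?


q = mcΔT = 408 × 0.897 × 35
= 12809.16 J

12809.16 J


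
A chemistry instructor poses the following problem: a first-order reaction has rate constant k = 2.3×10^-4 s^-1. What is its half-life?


t½ = ln2/k = 0.693147/(2.3×10^-4 s^-1)
= 3014 s

3014 s


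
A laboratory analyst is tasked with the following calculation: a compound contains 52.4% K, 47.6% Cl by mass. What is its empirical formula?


Assume 100 g sample. Moles of each element:
  K: 52.4/39.1 = 1.34 mol
  Cl: 47.6/35.45 = 1.343 mol
Divide by smallest (1.34):
  K: 1.34/1.34 = 1.0
  Cl: 1.343/1.34 = 1.0
Empirical formula: KCl

KCl


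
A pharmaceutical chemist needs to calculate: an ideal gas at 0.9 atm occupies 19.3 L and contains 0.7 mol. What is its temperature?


PV = nRT  (R = 0.08206 L·atm/(mol·K))
T = PV/(nR) = 0.9×19.3/(0.7×0.08206)
= 17.37/0.057442
= 302.39 K

302.39 K


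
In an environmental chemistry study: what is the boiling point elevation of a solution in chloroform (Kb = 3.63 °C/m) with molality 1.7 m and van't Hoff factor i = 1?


ΔTb = Kb × m × i
= 3.63 × 1.7 × 1
= 6.171 °C

6.171 °C


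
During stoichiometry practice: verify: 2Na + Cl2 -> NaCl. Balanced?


Equation: 2Na + Cl2 -> NaCl
Check atoms: Cl: 2≠1, Na: 2≠1
Not balanced

No, not balanced


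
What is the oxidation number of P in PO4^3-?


x + 4(-2) = -3, so x = +5
Oxidation number: +5

+5


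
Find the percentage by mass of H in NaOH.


M(NaOH) = 1×22.99 + 1×16.0 + 1×1.008 = 39.998 g/mol
Mass of H = 1 × 1.008 = 1.008 g/mol
% H = 1.008/39.998 × 100 = 2.52%

2.52%


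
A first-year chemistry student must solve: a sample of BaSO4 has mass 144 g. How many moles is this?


M(BaSO4) = 233.4 g/mol
n = mass/M = 144/233.4 = 0.617 mol

0.617 mol


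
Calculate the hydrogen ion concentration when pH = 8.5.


[H+] = 10^(-pH) = 10^(-8.5)
= 3.16×10^-9 M

3.16×10^-9 M


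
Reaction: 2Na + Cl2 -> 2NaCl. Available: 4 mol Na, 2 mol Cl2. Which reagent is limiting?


Mole ratio available / coefficient:
  Na: 4/2 = 2.000
  Cl2: 2/1 = 2.000
Smaller ratio is limiting.

neither (stoichiometric); Na and Cl2 are fully consumed


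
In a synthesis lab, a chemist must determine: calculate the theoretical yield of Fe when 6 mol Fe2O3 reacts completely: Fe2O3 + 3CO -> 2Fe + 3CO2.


Mole ratio Fe:Fe2O3 = 2:1
n(Fe) = 6 × 2/1 = 12.000 mol
mass = 12.000 × 55.85 = 670.2 g

670.2 g


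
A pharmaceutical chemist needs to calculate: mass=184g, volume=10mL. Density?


ρ = mass/volume
= 184/10
= 18.4 g/mL

18.4 g/mL


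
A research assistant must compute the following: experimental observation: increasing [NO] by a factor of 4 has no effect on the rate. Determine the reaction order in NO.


rate ∝ [NO]^n
rate ∝ [NO]^0
Order in NO: 0

0


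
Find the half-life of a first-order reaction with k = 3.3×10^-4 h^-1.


t½ = ln2/k = 0.693147/(3.3×10^-4 h^-1)
= 2100 h

2100 h


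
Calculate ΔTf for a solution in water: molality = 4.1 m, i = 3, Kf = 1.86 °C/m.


ΔTf = Kf × m × i
= 1.86 × 4.1 × 3
= 22.878 °C

22.878 °C


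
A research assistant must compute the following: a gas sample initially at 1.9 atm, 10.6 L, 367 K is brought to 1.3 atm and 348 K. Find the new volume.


P1V1/T1 = P2V2/T2
V2 = P1V1T2/(T1P2)
= 1.9×10.6×348/(367×1.3)
= 14.69 L

14.69 L


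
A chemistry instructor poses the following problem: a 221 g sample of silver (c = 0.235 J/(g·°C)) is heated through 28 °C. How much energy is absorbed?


q = mcΔT = 221 × 0.235 × 28
= 1454.18 J

1454.18 J


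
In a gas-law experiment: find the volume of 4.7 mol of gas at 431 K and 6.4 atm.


PV = nRT  (R = 0.08206 L·atm/(mol·K))
V = nRT/P = 4.7×0.08206×431/6.4
= 25.973 L

25.973 L


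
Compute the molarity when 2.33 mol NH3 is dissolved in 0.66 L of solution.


M = n/V = 2.33/0.66 = 3.530 mol/L

3.530 M


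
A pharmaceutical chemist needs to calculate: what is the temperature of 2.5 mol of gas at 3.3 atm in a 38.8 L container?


PV = nRT  (R = 0.08206 L·atm/(mol·K))
T = PV/(nR) = 3.3×38.8/(2.5×0.08206)
= 128.04/0.205150
= 624.13 K

624.13 K


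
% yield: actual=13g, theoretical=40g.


% yield = actual/theoretical × 100
= 13/40 × 100
= 32.5%

32.5%


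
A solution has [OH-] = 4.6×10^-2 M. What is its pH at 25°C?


pOH = -log10([OH-]) = -log10(4.6×10^-2)
= 2 - log10(4.6) = 1.34
pH = 14 - pOH = 14 - 1.34 = 12.66

12.66


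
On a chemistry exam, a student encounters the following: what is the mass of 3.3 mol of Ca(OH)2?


M(Ca(OH)2) = 74.1 g/mol
mass = n × M = 3.3 × 74.1 = 244.53 g

244.53 g


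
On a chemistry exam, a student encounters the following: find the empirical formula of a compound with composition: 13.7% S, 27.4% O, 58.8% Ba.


Assume 100 g sample. Moles of each element:
  S: 13.7/32.07 = 0.427 mol
  O: 27.4/16.0 = 1.712 mol
  Ba: 58.8/137.33 = 0.428 mol
Divide by smallest (0.427):
  S: 0.427/0.427 = 1.0
  O: 1.712/0.427 = 4.01
  Ba: 0.428/0.427 = 1.0
Empirical formula: BaSO4

BaSO4


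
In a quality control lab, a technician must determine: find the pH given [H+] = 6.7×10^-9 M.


pH = -log10([H+]) = -log10(6.7×10^-9)
= 9 - log10(6.7)
= 9 - 0.83
= 8.17

8.17


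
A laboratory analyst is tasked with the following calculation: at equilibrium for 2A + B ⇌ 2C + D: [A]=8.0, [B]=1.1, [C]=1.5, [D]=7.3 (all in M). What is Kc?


Kc = [C]^2[D]/([A]^2[B])
= (1.5^2 × 7.3^1)/(8.0^2 × 1.1^1)
= 16.425/70.4
= 0.2333

0.2333


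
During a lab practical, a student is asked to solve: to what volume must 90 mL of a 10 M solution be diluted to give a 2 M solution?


C1V1 = C2V2
10 × 90 = 2 × V2
V2 = 900/2 = 450.0 mL

450.0 mL


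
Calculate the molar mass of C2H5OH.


M(C2H5OH) = 2×12.01 + 6×1.008 + 1×16.0
= 24.02 + 6.05 + 16.0
= 46.07 g/mol

46.07 g/mol


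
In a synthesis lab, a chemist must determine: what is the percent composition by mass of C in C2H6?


M(C2H6) = 2×12.01 + 6×1.008 = 30.068 g/mol
Mass of C = 2 × 12.01 = 24.02 g/mol
% C = 24.02/30.068 × 100 = 79.89%

79.89%


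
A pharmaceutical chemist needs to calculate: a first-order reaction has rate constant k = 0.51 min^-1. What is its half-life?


t½ = ln2/k = 0.693147/(0.51 min^-1)
= 1.359 min

1.359 min


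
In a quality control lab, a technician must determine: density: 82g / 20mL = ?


ρ = mass/volume
= 82/20
= 4.1 g/mL

4.1 g/mL


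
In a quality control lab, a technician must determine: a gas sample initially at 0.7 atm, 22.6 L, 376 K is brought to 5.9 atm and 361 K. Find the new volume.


P1V1/T1 = P2V2/T2
V2 = P1V1T2/(T1P2)
= 0.7×22.6×361/(376×5.9)
= 2.574 L

2.574 L


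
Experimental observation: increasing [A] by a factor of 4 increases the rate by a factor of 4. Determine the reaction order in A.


rate ∝ [A]^n
4^n = 4 → n = 1
Order in A: 1

1


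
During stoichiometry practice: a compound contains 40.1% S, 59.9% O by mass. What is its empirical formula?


Assume 100 g sample. Moles of each element:
  S: 40.1/32.07 = 1.25 mol
  O: 59.9/16.0 = 3.744 mol
Divide by smallest (1.25):
  S: 1.25/1.25 = 1.0
  O: 3.744/1.25 = 3.0
Empirical formula: SO3

SO3


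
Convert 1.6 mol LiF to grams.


M(LiF) = 25.94 g/mol
mass = n × M = 1.6 × 25.94 = 41.50 g

41.50 g


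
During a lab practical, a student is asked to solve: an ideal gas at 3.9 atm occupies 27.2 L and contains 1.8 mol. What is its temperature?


PV = nRT  (R = 0.08206 L·atm/(mol·K))
T = PV/(nR) = 3.9×27.2/(1.8×0.08206)
= 106.08/0.147708
= 718.17 K

718.17 K


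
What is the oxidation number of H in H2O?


H is +1 with nonmetals
Oxidation number: +1

+1


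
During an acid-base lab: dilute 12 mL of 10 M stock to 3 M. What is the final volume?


C1V1 = C2V2
10 × 12 = 3 × V2
V2 = 120/3 = 40.0 mL

40.0 mL


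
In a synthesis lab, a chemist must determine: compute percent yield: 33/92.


% yield = actual/theoretical × 100
= 33/92 × 100
= 35.87%

35.87%


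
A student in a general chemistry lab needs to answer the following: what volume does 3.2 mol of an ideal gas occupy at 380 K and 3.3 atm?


PV = nRT  (R = 0.08206 L·atm/(mol·K))
V = nRT/P = 3.2×0.08206×380/3.3
= 30.238 L

30.238 L


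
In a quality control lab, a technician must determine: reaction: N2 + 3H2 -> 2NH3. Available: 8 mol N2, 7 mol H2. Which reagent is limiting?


Mole ratio available / coefficient:
  N2: 8/1 = 8.000
  H2: 7/3 = 2.333
Smaller ratio is limiting.

H2


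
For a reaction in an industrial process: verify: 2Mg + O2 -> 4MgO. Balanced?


Equation: 2Mg + O2 -> 4MgO
Check atoms: Mg: 2≠4, O: 2≠4
Not balanced

No, not balanced


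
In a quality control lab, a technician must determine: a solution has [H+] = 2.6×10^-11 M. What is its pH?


pH = -log10([H+]) = -log10(2.6×10^-11)
= 11 - log10(2.6)
= 11 - 0.41
= 10.59

10.59


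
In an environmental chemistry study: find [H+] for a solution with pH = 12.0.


[H+] = 10^(-pH) = 10^(-12.0)
= 1.0×10^-12 M

1.0×10^-12 M


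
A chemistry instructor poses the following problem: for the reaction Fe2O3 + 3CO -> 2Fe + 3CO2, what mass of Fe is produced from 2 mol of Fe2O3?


Mole ratio Fe:Fe2O3 = 2:1
n(Fe) = 2 × 2/1 = 4.000 mol
mass = 4.000 × 55.85 = 223.4 g

223.4 g


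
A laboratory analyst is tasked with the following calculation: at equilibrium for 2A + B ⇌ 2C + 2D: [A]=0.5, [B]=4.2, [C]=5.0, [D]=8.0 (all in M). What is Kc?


Kc = [C]^2[D]^2/([A]^2[B])
= (5.0^2 × 8.0^2)/(0.5^2 × 4.2^1)
= 1600/1.05
= 1524

1524


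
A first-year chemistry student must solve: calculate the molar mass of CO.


M(CO) = 1×12.01 + 1×16.0
= 12.01 + 16.0
= 28.01 g/mol

28.01 g/mol


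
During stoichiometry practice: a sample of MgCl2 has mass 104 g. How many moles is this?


M(MgCl2) = 95.21 g/mol
n = mass/M = 104/95.21 = 1.0923 mol

1.0923 mol


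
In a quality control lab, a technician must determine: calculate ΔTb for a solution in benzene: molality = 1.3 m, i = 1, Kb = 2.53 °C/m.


ΔTb = Kb × m × i
= 2.53 × 1.3 × 1
= 3.289 °C

3.289 °C


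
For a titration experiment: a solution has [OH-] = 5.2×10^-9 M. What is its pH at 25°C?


pOH = -log10([OH-]) = -log10(5.2×10^-9)
= 9 - log10(5.2) = 8.28
pH = 14 - pOH = 14 - 8.28 = 5.72

5.72


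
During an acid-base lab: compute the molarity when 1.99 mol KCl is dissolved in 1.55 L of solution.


M = n/V = 1.99/1.55 = 1.284 mol/L

1.284 M


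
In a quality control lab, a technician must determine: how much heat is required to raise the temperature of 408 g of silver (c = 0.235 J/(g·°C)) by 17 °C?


q = mcΔT = 408 × 0.235 × 17
= 1629.96 J

1629.96 J


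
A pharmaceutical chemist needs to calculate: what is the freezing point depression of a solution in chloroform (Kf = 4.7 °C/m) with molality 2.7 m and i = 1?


ΔTf = Kf × m × i
= 4.7 × 2.7 × 1
= 12.69 °C

12.69 °C


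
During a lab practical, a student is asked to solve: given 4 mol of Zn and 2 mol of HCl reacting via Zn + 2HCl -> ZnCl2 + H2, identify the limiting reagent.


Mole ratio available / coefficient:
  Zn: 4/1 = 4.000
  HCl: 2/2 = 1.000
Smaller ratio is limiting.

HCl


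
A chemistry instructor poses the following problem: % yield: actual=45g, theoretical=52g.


% yield = actual/theoretical × 100
= 45/52 × 100
= 86.54%

86.54%


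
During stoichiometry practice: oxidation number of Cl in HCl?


halide: -1
Oxidation number: -1

-1


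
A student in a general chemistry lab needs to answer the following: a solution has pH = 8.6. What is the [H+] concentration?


[H+] = 10^(-pH) = 10^(-8.6)
= 2.51×10^-9 M

2.51×10^-9 M


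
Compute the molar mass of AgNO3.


M(AgNO3) = 1×107.87 + 1×14.01 + 3×16.0
= 107.87 + 14.01 + 48.0
= 169.88 g/mol

169.88 g/mol


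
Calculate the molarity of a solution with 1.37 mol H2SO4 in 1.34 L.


M = n/V = 1.37/1.34 = 1.022 mol/L

1.022 M


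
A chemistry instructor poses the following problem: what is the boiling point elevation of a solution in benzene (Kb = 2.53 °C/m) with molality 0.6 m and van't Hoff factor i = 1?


ΔTb = Kb × m × i
= 2.53 × 0.6 × 1
= 1.518 °C

1.518 °C


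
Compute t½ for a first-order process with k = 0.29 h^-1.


t½ = ln2/k = 0.693147/(0.29 h^-1)
= 2.390 h

2.390 h


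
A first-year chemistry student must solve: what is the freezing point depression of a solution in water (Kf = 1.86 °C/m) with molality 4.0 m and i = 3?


ΔTf = Kf × m × i
= 1.86 × 4.0 × 3
= 22.32 °C

22.32 °C


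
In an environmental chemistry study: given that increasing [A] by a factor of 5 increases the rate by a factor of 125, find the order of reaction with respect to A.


rate ∝ [A]^n
5^n = 125 → n = 3
Order in A: 3

3


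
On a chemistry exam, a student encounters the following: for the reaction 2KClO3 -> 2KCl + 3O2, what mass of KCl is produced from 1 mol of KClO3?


Mole ratio KCl:KClO3 = 2:2
n(KCl) = 1 × 2/2 = 1.000 mol
mass = 1.000 × 74.55 = 74.55 g

74.55 g


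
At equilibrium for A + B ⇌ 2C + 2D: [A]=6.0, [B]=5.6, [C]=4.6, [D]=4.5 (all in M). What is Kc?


Kc = [C]^2[D]^2/([A][B])
= (4.6^2 × 4.5^2)/(6.0^1 × 5.6^1)
= 428.49/33.6
= 12.75

12.75


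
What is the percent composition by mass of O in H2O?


M(H2O) = 2×1.008 + 1×16.0 = 18.016 g/mol
Mass of O = 1 × 16.0 = 16.00 g/mol
% O = 16.00/18.016 × 100 = 88.81%

88.81%


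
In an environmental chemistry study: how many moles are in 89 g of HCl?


M(HCl) = 36.46 g/mol
n = mass/M = 89/36.46 = 2.441 mol

2.441 mol


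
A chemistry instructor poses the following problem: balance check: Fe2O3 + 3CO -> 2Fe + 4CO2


Equation: Fe2O3 + 3CO -> 2Fe + 4CO2
Check atoms: C: 3≠4, Fe: 2=2, O: 6≠8
Not balanced

No, not balanced


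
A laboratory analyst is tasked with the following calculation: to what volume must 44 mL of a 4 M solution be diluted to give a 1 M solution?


C1V1 = C2V2
4 × 44 = 1 × V2
V2 = 176/1 = 176.0 mL

176.0 mL


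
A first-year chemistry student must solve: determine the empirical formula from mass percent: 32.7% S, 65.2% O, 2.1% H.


Assume 100 g sample. Moles of each element:
  S: 32.7/32.07 = 1.02 mol
  O: 65.2/16.0 = 4.075 mol
  H: 2.1/1.008 = 2.083 mol
Divide by smallest (1.02):
  S: 1.02/1.02 = 1.0
  O: 4.075/1.02 = 4.0
  H: 2.083/1.02 = 2.04
Empirical formula: H2SO4

H2SO4


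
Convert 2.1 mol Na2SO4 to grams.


M(Na2SO4) = 142.05 g/mol
mass = n × M = 2.1 × 142.05 = 298.31 g

298.31 g


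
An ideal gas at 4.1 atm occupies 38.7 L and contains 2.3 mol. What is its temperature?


PV = nRT  (R = 0.08206 L·atm/(mol·K))
T = PV/(nR) = 4.1×38.7/(2.3×0.08206)
= 158.67/0.188738
= 840.69 K

840.69 K


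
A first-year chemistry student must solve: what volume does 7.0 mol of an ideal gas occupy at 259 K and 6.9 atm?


PV = nRT  (R = 0.08206 L·atm/(mol·K))
V = nRT/P = 7.0×0.08206×259/6.9
= 21.562 L

21.562 L


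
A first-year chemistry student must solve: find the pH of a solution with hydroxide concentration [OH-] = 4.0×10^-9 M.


pOH = -log10([OH-]) = -log10(4.0×10^-9)
= 9 - log10(4.0) = 8.4
pH = 14 - pOH = 14 - 8.4 = 5.6

5.6


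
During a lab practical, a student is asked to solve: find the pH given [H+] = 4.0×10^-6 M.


pH = -log10([H+]) = -log10(4.0×10^-6)
= 6 - log10(4.0)
= 6 - 0.6
= 5.4

5.4


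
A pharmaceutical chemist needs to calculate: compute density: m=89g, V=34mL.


ρ = mass/volume
= 89/34
= 2.618 g/mL

2.618 g/mL


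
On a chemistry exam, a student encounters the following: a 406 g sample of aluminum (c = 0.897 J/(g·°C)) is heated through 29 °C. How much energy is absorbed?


q = mcΔT = 406 × 0.897 × 29
= 10561.28 J

10561.28 J


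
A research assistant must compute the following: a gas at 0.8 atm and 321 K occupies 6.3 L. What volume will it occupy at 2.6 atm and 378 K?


P1V1/T1 = P2V2/T2
V2 = P1V1T2/(T1P2)
= 0.8×6.3×378/(321×2.6)
= 2.283 L

2.283 L


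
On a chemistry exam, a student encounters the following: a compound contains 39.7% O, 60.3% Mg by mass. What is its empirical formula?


Assume 100 g sample. Moles of each element:
  O: 39.7/16.0 = 2.481 mol
  Mg: 60.3/24.31 = 2.48 mol
Divide by smallest (2.48):
  O: 2.481/2.48 = 1.0
  Mg: 2.48/2.48 = 1.0
Empirical formula: MgO

MgO


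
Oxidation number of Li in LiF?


Group 1 metal: +1
Oxidation number: +1

+1


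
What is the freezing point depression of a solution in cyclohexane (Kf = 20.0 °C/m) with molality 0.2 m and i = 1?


ΔTf = Kf × m × i
= 20.0 × 0.2 × 1
= 4.0 °C

4.0 °C


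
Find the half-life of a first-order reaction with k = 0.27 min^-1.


t½ = ln2/k = 0.693147/(0.27 min^-1)
= 2.567 min

2.567 min


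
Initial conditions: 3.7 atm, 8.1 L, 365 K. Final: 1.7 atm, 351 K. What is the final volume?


P1V1/T1 = P2V2/T2
V2 = P1V1T2/(T1P2)
= 3.7×8.1×351/(365×1.7)
= 16.953 L

16.953 L


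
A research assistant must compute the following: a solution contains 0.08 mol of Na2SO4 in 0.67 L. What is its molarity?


M = n/V = 0.08/0.67 = 0.119 mol/L

0.119 M


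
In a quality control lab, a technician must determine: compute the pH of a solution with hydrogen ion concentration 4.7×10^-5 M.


pH = -log10([H+]) = -log10(4.7×10^-5)
= 5 - log10(4.7)
= 5 - 0.67
= 4.33

4.33


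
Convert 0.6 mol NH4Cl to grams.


M(NH4Cl) = 53.49 g/mol
mass = n × M = 0.6 × 53.49 = 32.09 g

32.09 g


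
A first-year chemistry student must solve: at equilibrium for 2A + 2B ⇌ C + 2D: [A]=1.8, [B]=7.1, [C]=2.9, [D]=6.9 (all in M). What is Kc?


Kc = [C][D]^2/([A]^2[B]^2)
= (2.9^1 × 6.9^2)/(1.8^2 × 7.1^2)
= 138.069/163.3284
= 0.8453

0.8453


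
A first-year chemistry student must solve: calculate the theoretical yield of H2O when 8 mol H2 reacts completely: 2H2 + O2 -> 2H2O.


Mole ratio H2O:H2 = 2:2
n(H2O) = 8 × 2/2 = 8.000 mol
mass = 8.000 × 18.02 = 144.16 g

144.16 g


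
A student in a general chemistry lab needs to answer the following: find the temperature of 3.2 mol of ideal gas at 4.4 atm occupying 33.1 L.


PV = nRT  (R = 0.08206 L·atm/(mol·K))
T = PV/(nR) = 4.4×33.1/(3.2×0.08206)
= 145.64/0.262592
= 554.62 K

554.62 K


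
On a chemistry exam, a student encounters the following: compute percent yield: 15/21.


% yield = actual/theoretical × 100
= 15/21 × 100
= 71.43%

71.43%


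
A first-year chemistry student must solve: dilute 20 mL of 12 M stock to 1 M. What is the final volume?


C1V1 = C2V2
12 × 20 = 1 × V2
V2 = 240/1 = 240.0 mL

240.0 mL


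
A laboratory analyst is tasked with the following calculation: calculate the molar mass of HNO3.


M(HNO3) = 1×1.008 + 1×14.01 + 3×16.0
= 1.01 + 14.01 + 48.0
= 63.02 g/mol

63.02 g/mol


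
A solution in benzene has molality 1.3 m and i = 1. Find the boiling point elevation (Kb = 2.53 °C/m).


ΔTb = Kb × m × i
= 2.53 × 1.3 × 1
= 3.289 °C

3.289 °C
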